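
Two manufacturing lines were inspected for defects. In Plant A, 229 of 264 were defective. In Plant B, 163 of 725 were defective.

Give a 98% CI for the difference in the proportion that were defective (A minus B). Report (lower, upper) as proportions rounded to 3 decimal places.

First, p̂₁ = 229/264 = 0.8674; p̂₂ = 163/725 = 0.2248.
The two standard errors are √(0.8674×0.1326/264) = 0.02087 and √(0.2248×0.7752/725) = 0.01550.
Because the samples are independent, SE_diff = √(0.02087² + 0.01550²) = 0.02600.
Using z* = 2.326 for 98%, ME = 2.326 × 0.02600 = 0.06048.
p̂₁ − p̂₂ = 0.6426; interval 0.6426 ± 0.06048 gives (0.582, 0.703).

(0.582, 0.703)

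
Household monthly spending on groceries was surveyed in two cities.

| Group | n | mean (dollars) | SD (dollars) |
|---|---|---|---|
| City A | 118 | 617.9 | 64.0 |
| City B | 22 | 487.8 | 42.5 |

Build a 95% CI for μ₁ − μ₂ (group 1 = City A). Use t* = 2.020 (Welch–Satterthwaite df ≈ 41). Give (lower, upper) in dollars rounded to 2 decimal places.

Standard errors of each mean: 64.0/√118 = 5.8917 and 42.5/√22 = 9.0610.
SE(x̄₁ − x̄₂) = √(5.8917² + 9.0610²) = 10.8080 for independent samples with unequal variances.
With t* = 2.020, the margin is 2.020 × 10.8080 = 21.8322.
x̄₁ − x̄₂ = 617.9 − 487.8 = 130.1000; the interval is 130.1000 ± 21.8322 = (108.27, 151.93).

(108.27, 151.93)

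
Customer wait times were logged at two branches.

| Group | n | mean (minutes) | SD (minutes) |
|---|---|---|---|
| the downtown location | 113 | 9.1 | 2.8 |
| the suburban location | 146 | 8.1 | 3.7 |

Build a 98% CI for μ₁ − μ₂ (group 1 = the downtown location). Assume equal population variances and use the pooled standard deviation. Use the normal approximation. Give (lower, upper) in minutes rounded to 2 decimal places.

(0.03, 1.97)

Pooled variance s_p² = [112·2.8² + 145·3.7²] / (113+146−2) = 11.1406, so s_p = 3.3378.
SE_diff = s_p·√(1/n₁ + 1/n₂) = 3.3378·√(1/113 + 1/146) = 0.4182.
z* = 2.326; margin = 2.326 × 0.4182 = 0.9727.
Difference = 9.1 − 8.1 = 1.0000.
1.0000 ± 0.9727 → (0.03, 1.97).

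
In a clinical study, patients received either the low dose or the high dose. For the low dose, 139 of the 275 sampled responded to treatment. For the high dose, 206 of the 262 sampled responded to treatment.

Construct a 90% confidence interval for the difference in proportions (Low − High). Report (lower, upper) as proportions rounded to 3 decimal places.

Sample proportions: 139/275 = 0.5055, 206/262 = 0.7863.
Each SE is √(p̂(1−p̂)/n): √(0.5055·0.4945/275) = 0.03015 and √(0.7863·0.2137/262) = 0.02532.
SE(p̂₁ − p̂₂) = √(SE₁² + SE₂²) = √(0.0009090225 + 0.0006411024) = 0.03937, since the two samples are independent.
At 90% confidence z* = 1.645; margin = 1.645 × 0.03937 = 0.06476.
The difference is 0.5055 − 0.7863 = -0.2808, so the interval is -0.2808 ± 0.06476 = (-0.346, -0.216).

(-0.346, -0.216)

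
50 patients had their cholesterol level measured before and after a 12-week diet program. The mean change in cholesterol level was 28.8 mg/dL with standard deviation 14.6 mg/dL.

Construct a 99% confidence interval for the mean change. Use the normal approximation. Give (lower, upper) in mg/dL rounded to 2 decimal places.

(23.48, 34.12)

This is a matched-pairs design, so SE = s_d/√n = 14.6/√50 = 2.0648.
Margin = 2.576 × 2.0648 = 5.3189; the interval is 28.8 ± 5.3189 = (23.48, 34.12).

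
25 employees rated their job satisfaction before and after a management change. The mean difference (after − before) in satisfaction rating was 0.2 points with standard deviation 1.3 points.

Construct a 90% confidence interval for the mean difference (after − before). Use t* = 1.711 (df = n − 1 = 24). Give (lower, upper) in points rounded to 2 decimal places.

(-0.24, 0.64)

Paired design: SE = s_d/√n = 1.3/√25 = 0.2600.
t* = 1.711; margin of error = 1.711 × 0.2600 = 0.4449.
0.2 ± 0.4449 → (-0.24, 0.64).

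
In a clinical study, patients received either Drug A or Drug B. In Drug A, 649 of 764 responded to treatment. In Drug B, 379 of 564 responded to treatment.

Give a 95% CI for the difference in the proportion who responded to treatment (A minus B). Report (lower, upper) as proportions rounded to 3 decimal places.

Sample proportions: 649/764 = 0.8495, 379/564 = 0.6720.
Each SE is √(p̂(1−p̂)/n): √(0.8495·0.1505/764) = 0.01294 and √(0.6720·0.3280/564) = 0.01977.
SE(p̂₁ − p̂₂) = √(SE₁² + SE₂²) = √(0.0001674436 + 0.0003908529) = 0.02363, since the two samples are independent.
At 95% confidence z* = 1.960; margin = 1.960 × 0.02363 = 0.04631.
The difference is 0.8495 − 0.6720 = 0.1775, so the interval is 0.1775 ± 0.04631 = (0.131, 0.224).

(0.131, 0.224)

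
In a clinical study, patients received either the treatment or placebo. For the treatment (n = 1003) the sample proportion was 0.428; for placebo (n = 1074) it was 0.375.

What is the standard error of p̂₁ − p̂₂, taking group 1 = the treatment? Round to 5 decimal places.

The two standard errors are √(0.4280×0.5720/1003) = 0.01562 and √(0.3750×0.6250/1074) = 0.01477.
Because the samples are independent, SE_diff = √(0.01562² + 0.01477²) = 0.02150.

0.02150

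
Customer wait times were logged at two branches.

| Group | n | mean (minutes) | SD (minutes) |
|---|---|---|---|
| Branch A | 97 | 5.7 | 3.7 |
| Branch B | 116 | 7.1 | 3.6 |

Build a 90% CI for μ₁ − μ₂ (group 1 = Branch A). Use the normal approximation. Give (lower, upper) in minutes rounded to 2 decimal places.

SE₁ = s₁/√n₁ = 3.7/√97 = 0.3757; SE₂ = 3.6/√116 = 0.3343.
Independent samples, unequal variances: SE_diff = √(SE₁² + SE₂²) = √(0.14115049 + 0.11175649) = 0.5029.
z* = 1.645, so margin of error = 1.645 × 0.5029 = 0.8273.
Difference in means = 5.7 − 7.1 = -1.4000.
-1.4000 ± 0.8273 → (-2.23, -0.57).

(-2.23, -0.57)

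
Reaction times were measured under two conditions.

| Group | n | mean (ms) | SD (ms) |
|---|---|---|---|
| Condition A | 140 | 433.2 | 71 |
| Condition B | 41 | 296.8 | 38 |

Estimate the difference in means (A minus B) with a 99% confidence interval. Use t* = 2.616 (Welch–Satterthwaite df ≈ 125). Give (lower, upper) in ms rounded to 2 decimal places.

(114.32, 158.48)

SE₁ = s₁/√n₁ = 71/√140 = 6.0006; SE₂ = 38/√41 = 5.9346.
Independent samples, unequal variances: SE_diff = √(SE₁² + SE₂²) = √(36.00720036 + 35.21947716) = 8.4396.
t* = 2.616, so margin of error = 2.616 × 8.4396 = 22.0780.
Difference in means = 433.2 − 296.8 = 136.4000.
136.4000 ± 22.0780 → (114.32, 158.48).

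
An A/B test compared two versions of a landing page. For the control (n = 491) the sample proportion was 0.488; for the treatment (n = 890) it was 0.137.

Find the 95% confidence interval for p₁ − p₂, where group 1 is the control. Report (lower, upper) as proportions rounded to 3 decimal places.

Each SE is √(p̂(1−p̂)/n): √(0.4880·0.5120/491) = 0.02256 and √(0.1370·0.8630/890) = 0.01153.
SE(p̂₁ − p̂₂) = √(SE₁² + SE₂²) = √(0.0005089536 + 0.0001329409) = 0.02534, since the two samples are independent.
At 95% confidence z* = 1.960; margin = 1.960 × 0.02534 = 0.04967.
The difference is 0.4880 − 0.1370 = 0.3510, so the interval is 0.3510 ± 0.04967 = (0.301, 0.401).

(0.301, 0.401)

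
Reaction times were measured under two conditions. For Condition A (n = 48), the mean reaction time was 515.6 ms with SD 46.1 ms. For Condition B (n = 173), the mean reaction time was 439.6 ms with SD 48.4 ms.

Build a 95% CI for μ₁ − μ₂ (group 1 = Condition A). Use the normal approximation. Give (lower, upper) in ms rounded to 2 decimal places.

(61.10, 90.90)

Per-group SEs: s₁/√n₁ = 46.1/√48 = 6.6540, s₂/√n₂ = 48.4/√173 = 3.6798.
Unpooled SE of the difference: √(44.275716 + 13.54092804) = 7.6037.
Margin of error = z* · SE = 1.960 × 7.6037 = 14.9033.
x̄₁ − x̄₂ = 515.6 − 439.6 = 76.0000.
CI: 76.0000 ± 14.9033 = (61.10, 90.90).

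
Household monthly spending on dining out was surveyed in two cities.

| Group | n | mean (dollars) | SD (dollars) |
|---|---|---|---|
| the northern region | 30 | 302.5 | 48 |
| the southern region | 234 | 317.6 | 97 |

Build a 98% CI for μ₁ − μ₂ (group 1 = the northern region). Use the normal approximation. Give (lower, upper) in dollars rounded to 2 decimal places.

SE₁ = s₁/√n₁ = 48/√30 = 8.7636; SE₂ = 97/√234 = 6.3411.
Independent samples, unequal variances: SE_diff = √(SE₁² + SE₂²) = √(76.80068496 + 40.20954921) = 10.8171.
z* = 2.326, so margin of error = 2.326 × 10.8171 = 25.1606.
Difference in means = 302.5 − 317.6 = -15.1000.
-15.1000 ± 25.1606 → (-40.26, 10.06).

(-40.26, 10.06)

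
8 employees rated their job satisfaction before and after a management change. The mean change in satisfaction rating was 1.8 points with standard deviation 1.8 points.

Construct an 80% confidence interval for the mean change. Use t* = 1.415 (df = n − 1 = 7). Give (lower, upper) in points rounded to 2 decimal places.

Paired design: SE = s_d/√n = 1.8/√8 = 0.6364.
t* = 1.415; margin of error = 1.415 × 0.6364 = 0.9005.
1.8 ± 0.9005 → (0.90, 2.70).

(0.90, 2.70)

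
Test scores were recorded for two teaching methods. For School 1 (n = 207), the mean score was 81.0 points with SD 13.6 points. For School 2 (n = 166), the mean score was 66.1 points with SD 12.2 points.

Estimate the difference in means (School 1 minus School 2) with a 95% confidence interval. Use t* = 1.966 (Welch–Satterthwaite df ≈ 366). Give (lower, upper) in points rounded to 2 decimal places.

(12.27, 17.53)

SE₁ = s₁/√n₁ = 13.6/√207 = 0.9453; SE₂ = 12.2/√166 = 0.9469.
Independent samples, unequal variances: SE_diff = √(SE₁² + SE₂²) = √(0.89359209 + 0.89661961) = 1.3380.
t* = 1.966, so margin of error = 1.966 × 1.3380 = 2.6305.
Difference in means = 81.0 − 66.1 = 14.9000.
14.9000 ± 2.6305 → (12.27, 17.53).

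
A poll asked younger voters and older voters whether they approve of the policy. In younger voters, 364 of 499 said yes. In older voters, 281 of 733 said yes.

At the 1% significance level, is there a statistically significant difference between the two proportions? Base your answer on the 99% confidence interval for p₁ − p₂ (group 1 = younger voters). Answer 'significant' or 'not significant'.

p̂₁ = 364/499 = 0.7295 and p̂₂ = 281/733 = 0.3834.
SE₁ = √(p̂₁(1−p̂₁)/n₁) = √(0.7295·0.2705/499) = 0.01989; SE₂ = √(0.3834·0.6166/733) = 0.01796.
Independent samples: SE of the difference = √(SE₁² + SE₂²) = √(0.0003956121 + 0.0003225616) = 0.02680.
z* for 99% confidence is 2.576, so the margin of error is 2.576 × 0.02680 = 0.06904.
Point estimate p̂₁ − p̂₂ = 0.7295 − 0.3834 = 0.3461.
0.3461 ± 0.06904 → (0.27706, 0.41514).
The interval (0.27706, 0.41514) does not contain 0, so the difference is significant.

significant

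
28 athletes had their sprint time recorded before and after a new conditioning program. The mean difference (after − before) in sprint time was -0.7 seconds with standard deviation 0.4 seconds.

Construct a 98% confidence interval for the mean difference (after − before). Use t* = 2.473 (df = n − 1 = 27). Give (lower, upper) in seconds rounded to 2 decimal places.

(-0.89, -0.51)

Paired design: SE = s_d/√n = 0.4/√28 = 0.0756.
t* = 2.473; margin of error = 2.473 × 0.0756 = 0.1870.
-0.7 ± 0.1870 → (-0.89, -0.51).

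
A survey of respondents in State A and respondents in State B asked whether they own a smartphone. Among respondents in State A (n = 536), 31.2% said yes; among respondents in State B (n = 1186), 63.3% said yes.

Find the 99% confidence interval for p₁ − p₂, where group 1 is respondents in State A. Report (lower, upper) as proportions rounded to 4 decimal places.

Each SE is √(p̂(1−p̂)/n): √(0.3120·0.6880/536) = 0.02001 and √(0.6330·0.3670/1186) = 0.01400.
SE(p̂₁ − p̂₂) = √(SE₁² + SE₂²) = √(0.0004004001 + 0.000196) = 0.02442, since the two samples are independent.
At 99% confidence z* = 2.576; margin = 2.576 × 0.02442 = 0.06291.
The difference is 0.3120 − 0.6330 = -0.3210, so the interval is -0.3210 ± 0.06291 = (-0.3839, -0.2581).

(-0.3839, -0.2581)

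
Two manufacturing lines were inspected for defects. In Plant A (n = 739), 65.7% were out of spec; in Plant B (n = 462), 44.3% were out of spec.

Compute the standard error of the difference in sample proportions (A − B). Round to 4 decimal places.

The two standard errors are √(0.6570×0.3430/739) = 0.01746 and √(0.4430×0.5570/462) = 0.02311.
Because the samples are independent, SE_diff = √(0.01746² + 0.02311²) = 0.02896.

0.0290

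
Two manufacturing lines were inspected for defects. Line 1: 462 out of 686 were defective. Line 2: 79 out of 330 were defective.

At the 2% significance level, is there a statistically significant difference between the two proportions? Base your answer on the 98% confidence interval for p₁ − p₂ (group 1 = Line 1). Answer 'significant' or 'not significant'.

significant

First, p̂₁ = 462/686 = 0.6735; p̂₂ = 79/330 = 0.2394.
The two standard errors are √(0.6735×0.3265/686) = 0.01790 and √(0.2394×0.7606/330) = 0.02349.
Because the samples are independent, SE_diff = √(0.01790² + 0.02349²) = 0.02953.
Using z* = 2.326 for 98%, ME = 2.326 × 0.02953 = 0.06869.
p̂₁ − p̂₂ = 0.4341; interval 0.4341 ± 0.06869 gives (0.36541, 0.50279).
The interval (0.36541, 0.50279) does not contain 0, so the difference is significant.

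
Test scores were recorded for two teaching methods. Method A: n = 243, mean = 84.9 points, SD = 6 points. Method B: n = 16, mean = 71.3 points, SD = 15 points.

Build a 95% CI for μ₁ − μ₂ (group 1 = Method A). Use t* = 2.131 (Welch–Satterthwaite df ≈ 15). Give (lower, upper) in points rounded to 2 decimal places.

Standard errors of each mean: 6/√243 = 0.3849 and 15/√16 = 3.7500.
SE(x̄₁ − x̄₂) = √(0.3849² + 3.7500²) = 3.7697 for independent samples with unequal variances.
With t* = 2.131, the margin is 2.131 × 3.7697 = 8.0332.
x̄₁ − x̄₂ = 84.9 − 71.3 = 13.6000; the interval is 13.6000 ± 8.0332 = (5.57, 21.63).

(5.57, 21.63)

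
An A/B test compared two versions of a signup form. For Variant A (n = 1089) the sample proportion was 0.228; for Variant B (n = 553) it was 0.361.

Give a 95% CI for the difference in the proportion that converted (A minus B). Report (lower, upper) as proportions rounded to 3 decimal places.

Each SE is √(p̂(1−p̂)/n): √(0.2280·0.7720/1089) = 0.01271 and √(0.3610·0.6390/553) = 0.02042.
SE(p̂₁ − p̂₂) = √(SE₁² + SE₂²) = √(0.0001615441 + 0.0004169764) = 0.02405, since the two samples are independent.
At 95% confidence z* = 1.960; margin = 1.960 × 0.02405 = 0.04714.
The difference is 0.2280 − 0.3610 = -0.1330, so the interval is -0.1330 ± 0.04714 = (-0.180, -0.086).

(-0.180, -0.086)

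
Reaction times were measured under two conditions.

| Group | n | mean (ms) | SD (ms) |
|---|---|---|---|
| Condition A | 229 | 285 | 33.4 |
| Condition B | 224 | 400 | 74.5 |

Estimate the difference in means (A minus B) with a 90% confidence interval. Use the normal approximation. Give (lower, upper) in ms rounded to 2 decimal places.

Standard errors of each mean: 33.4/√229 = 2.2071 and 74.5/√224 = 4.9777.
SE(x̄₁ − x̄₂) = √(2.2071² + 4.9777²) = 5.4451 for independent samples with unequal variances.
With z* = 1.645, the margin is 1.645 × 5.4451 = 8.9572.
x̄₁ − x̄₂ = 285 − 400 = -115.0000; the interval is -115.0000 ± 8.9572 = (-123.96, -106.04).

(-123.96, -106.04)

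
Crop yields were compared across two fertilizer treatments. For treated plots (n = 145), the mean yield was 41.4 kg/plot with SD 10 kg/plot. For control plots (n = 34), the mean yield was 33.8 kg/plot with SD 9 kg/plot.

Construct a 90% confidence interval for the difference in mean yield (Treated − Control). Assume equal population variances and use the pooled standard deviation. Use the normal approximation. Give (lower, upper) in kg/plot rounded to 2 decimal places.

(4.52, 10.68)

Pooled variance s_p² = [144·10² + 33·9²] / (145+34−2) = 96.4576, so s_p = 9.8213.
SE_diff = s_p·√(1/n₁ + 1/n₂) = 9.8213·√(1/145 + 1/34) = 1.8714.
z* = 1.645; margin = 1.645 × 1.8714 = 3.0785.
Difference = 41.4 − 33.8 = 7.6000.
7.6000 ± 3.0785 → (4.52, 10.68).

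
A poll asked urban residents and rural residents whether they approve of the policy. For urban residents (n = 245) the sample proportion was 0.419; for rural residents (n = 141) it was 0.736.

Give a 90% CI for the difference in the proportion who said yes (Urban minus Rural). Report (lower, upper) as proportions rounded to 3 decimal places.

(-0.397, -0.237)

The two standard errors are √(0.4190×0.5810/245) = 0.03152 and √(0.7360×0.2640/141) = 0.03712.
Because the samples are independent, SE_diff = √(0.03152² + 0.03712²) = 0.04870.
Using z* = 1.645 for 90%, ME = 1.645 × 0.04870 = 0.08011.
p̂₁ − p̂₂ = -0.3170; interval -0.3170 ± 0.08011 gives (-0.397, -0.237).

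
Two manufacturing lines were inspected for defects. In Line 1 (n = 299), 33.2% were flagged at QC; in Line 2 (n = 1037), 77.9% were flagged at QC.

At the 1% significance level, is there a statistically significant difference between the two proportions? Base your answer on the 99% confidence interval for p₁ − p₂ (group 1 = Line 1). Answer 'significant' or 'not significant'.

Each SE is √(p̂(1−p̂)/n): √(0.3320·0.6680/299) = 0.02723 and √(0.7790·0.2210/1037) = 0.01288.
SE(p̂₁ − p̂₂) = √(SE₁² + SE₂²) = √(0.0007414729 + 0.0001658944) = 0.03012, since the two samples are independent.
At 99% confidence z* = 2.576; margin = 2.576 × 0.03012 = 0.07759.
The difference is 0.3320 − 0.7790 = -0.4470, so the interval is -0.4470 ± 0.07759 = (-0.52459, -0.36941).
The interval (-0.52459, -0.36941) does not contain 0, so the difference is significant.

significant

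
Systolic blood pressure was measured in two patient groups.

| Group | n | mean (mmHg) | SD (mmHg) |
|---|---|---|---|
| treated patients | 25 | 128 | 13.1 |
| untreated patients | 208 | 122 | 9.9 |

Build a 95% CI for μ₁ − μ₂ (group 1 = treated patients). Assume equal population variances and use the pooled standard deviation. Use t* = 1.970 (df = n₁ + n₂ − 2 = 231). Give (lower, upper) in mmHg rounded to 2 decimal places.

(1.71, 10.29)

s_p = √[((n₁−1)s₁² + (n₂−1)s₂²)/(n₁+n₂−2)] = √[(24·13.1² + 207·9.9²)/231] = 10.2789.
SE = 10.2789·√(1/25 + 1/208) = 2.1758.
With t* = 1.970, margin = 1.970 × 2.1758 = 4.2863.
x̄₁ − x̄₂ = 128 − 122 = 6.0000; interval 6.0000 ± 4.2863 = (1.71, 10.29).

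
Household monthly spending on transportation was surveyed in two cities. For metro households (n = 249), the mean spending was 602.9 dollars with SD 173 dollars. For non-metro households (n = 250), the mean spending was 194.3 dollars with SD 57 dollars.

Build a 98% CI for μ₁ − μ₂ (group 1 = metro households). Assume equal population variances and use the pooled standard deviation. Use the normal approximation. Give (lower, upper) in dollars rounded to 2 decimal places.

(381.80, 435.40)

s_p = √[((n₁−1)s₁² + (n₂−1)s₂²)/(n₁+n₂−2)] = √[(248·173² + 249·57²)/497] = 128.6941.
SE = 128.6941·√(1/249 + 1/250) = 11.5223.
With z* = 2.326, margin = 2.326 × 11.5223 = 26.8009.
x̄₁ − x̄₂ = 602.9 − 194.3 = 408.6000; interval 408.6000 ± 26.8009 = (381.80, 435.40).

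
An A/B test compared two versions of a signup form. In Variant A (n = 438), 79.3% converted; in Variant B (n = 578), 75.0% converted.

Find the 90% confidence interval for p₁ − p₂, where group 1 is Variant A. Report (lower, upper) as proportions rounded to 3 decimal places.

(0.000, 0.086)

The two standard errors are √(0.7930×0.2070/438) = 0.01936 and √(0.7500×0.2500/578) = 0.01801.
Because the samples are independent, SE_diff = √(0.01936² + 0.01801²) = 0.02644.
Using z* = 1.645 for 90%, ME = 1.645 × 0.02644 = 0.04349.
p̂₁ − p̂₂ = 0.0430; interval 0.0430 ± 0.04349 gives (0.000, 0.086).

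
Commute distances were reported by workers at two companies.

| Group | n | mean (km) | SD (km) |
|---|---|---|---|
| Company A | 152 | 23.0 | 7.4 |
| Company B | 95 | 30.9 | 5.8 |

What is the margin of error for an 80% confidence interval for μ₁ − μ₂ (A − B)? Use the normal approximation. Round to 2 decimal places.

1.08

SE₁ = s₁/√n₁ = 7.4/√152 = 0.6002; SE₂ = 5.8/√95 = 0.5951.
Independent samples, unequal variances: SE_diff = √(SE₁² + SE₂²) = √(0.36024004 + 0.35414401) = 0.8452.
z* = 1.282, so margin of error = 1.282 × 0.8452 = 1.0835.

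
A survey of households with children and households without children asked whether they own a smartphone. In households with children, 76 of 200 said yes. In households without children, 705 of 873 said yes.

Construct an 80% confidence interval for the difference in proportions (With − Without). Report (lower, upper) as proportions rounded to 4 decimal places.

(-0.4748, -0.3804)

p̂₁ = 76/200 = 0.3800 and p̂₂ = 705/873 = 0.8076.
SE₁ = √(p̂₁(1−p̂₁)/n₁) = √(0.3800·0.6200/200) = 0.03432; SE₂ = √(0.8076·0.1924/873) = 0.01334.
Independent samples: SE of the difference = √(SE₁² + SE₂²) = √(0.0011778624 + 0.0001779556) = 0.03682.
z* for 80% confidence is 1.282, so the margin of error is 1.282 × 0.03682 = 0.04720.
Point estimate p̂₁ − p̂₂ = 0.3800 − 0.8076 = -0.4276.
-0.4276 ± 0.04720 → (-0.4748, -0.3804).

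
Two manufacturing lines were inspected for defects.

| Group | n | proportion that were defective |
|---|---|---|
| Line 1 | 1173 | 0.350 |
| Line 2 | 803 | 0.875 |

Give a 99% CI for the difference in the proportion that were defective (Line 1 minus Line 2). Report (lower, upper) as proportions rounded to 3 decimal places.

(-0.572, -0.478)

Each SE is √(p̂(1−p̂)/n): √(0.3500·0.6500/1173) = 0.01393 and √(0.8750·0.1250/803) = 0.01167.
SE(p̂₁ − p̂₂) = √(SE₁² + SE₂²) = √(0.0001940449 + 0.0001361889) = 0.01817, since the two samples are independent.
At 99% confidence z* = 2.576; margin = 2.576 × 0.01817 = 0.04681.
The difference is 0.3500 − 0.8750 = -0.5250, so the interval is -0.5250 ± 0.04681 = (-0.572, -0.478).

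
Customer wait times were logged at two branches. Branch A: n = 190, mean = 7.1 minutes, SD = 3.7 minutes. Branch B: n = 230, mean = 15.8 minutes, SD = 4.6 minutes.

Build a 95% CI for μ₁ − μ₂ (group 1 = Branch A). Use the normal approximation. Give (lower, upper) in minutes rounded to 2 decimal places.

Per-group SEs: s₁/√n₁ = 3.7/√190 = 0.2684, s₂/√n₂ = 4.6/√230 = 0.3033.
Unpooled SE of the difference: √(0.07203856 + 0.09199089) = 0.4050.
Margin of error = z* · SE = 1.960 × 0.4050 = 0.7938.
x̄₁ − x̄₂ = 7.1 − 15.8 = -8.7000.
CI: -8.7000 ± 0.7938 = (-9.49, -7.91).

(-9.49, -7.91)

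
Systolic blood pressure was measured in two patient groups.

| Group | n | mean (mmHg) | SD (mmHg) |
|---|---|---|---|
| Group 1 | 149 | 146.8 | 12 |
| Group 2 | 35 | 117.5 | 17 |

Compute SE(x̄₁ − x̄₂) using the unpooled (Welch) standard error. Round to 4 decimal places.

SE₁ = s₁/√n₁ = 12/√149 = 0.9831; SE₂ = 17/√35 = 2.8735.
Independent samples, unequal variances: SE_diff = √(SE₁² + SE₂²) = √(0.96648561 + 8.25700225) = 3.0370.

3.0370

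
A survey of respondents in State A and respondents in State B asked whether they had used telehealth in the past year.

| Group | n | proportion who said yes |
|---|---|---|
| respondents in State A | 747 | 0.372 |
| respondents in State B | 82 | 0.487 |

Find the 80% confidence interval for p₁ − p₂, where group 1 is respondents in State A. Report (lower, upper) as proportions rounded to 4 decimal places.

(-0.1893, -0.0407)

SE₁ = √(p̂₁(1−p̂₁)/n₁) = √(0.3720·0.6280/747) = 0.01768; SE₂ = √(0.4870·0.5130/82) = 0.05520.
Independent samples: SE of the difference = √(SE₁² + SE₂²) = √(0.0003125824 + 0.00304704) = 0.05796.
z* for 80% confidence is 1.282, so the margin of error is 1.282 × 0.05796 = 0.07430.
Point estimate p̂₁ − p̂₂ = 0.3720 − 0.4870 = -0.1150.
-0.1150 ± 0.07430 → (-0.1893, -0.0407).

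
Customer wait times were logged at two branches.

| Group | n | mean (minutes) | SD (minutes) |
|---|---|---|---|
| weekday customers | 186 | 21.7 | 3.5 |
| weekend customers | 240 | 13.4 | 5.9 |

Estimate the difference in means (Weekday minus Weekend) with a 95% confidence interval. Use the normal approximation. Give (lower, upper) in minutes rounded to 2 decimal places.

(7.40, 9.20)

Standard errors of each mean: 3.5/√186 = 0.2566 and 5.9/√240 = 0.3808.
SE(x̄₁ − x̄₂) = √(0.2566² + 0.3808²) = 0.4592 for independent samples with unequal variances.
With z* = 1.960, the margin is 1.960 × 0.4592 = 0.9000.
x̄₁ − x̄₂ = 21.7 − 13.4 = 8.3000; the interval is 8.3000 ± 0.9000 = (7.40, 9.20).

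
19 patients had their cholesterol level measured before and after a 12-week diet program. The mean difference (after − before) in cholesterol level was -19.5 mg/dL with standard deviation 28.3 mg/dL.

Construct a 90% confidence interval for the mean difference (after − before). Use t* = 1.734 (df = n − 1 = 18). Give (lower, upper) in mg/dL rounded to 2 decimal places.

(-30.76, -8.24)

This is a matched-pairs design, so SE = s_d/√n = 28.3/√19 = 6.4925.
Margin = 1.734 × 6.4925 = 11.2580; the interval is -19.5 ± 11.2580 = (-30.76, -8.24).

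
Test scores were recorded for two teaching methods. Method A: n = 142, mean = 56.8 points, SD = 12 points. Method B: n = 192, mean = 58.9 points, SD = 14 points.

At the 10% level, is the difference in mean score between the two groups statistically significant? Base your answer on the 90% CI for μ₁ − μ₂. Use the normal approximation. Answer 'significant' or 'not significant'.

Per-group SEs: s₁/√n₁ = 12/√142 = 1.0070, s₂/√n₂ = 14/√192 = 1.0104.
Unpooled SE of the difference: √(1.014049 + 1.02090816) = 1.4265.
Margin of error = z* · SE = 1.645 × 1.4265 = 2.3466.
x̄₁ − x̄₂ = 56.8 − 58.9 = -2.1000.
CI: -2.1000 ± 2.3466 = (-4.4466, 0.2466).
The interval (-4.4466, 0.2466) contains 0, so the difference is not significant.

not significant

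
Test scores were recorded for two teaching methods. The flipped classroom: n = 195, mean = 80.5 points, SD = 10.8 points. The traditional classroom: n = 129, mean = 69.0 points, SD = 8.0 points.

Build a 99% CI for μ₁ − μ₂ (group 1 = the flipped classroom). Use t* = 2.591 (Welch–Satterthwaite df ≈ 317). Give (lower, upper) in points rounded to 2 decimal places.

Standard errors of each mean: 10.8/√195 = 0.7734 and 8.0/√129 = 0.7044.
SE(x̄₁ − x̄₂) = √(0.7734² + 0.7044²) = 1.0461 for independent samples with unequal variances.
With t* = 2.591, the margin is 2.591 × 1.0461 = 2.7104.
x̄₁ − x̄₂ = 80.5 − 69.0 = 11.5000; the interval is 11.5000 ± 2.7104 = (8.79, 14.21).

(8.79, 14.21)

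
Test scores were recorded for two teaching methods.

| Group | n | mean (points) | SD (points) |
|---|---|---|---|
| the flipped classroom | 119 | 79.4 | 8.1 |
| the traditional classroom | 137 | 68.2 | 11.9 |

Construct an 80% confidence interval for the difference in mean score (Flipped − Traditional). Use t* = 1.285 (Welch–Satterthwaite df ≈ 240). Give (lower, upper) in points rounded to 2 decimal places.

(9.58, 12.82)

Standard errors of each mean: 8.1/√119 = 0.7425 and 11.9/√137 = 1.0167.
SE(x̄₁ − x̄₂) = √(0.7425² + 1.0167²) = 1.2590 for independent samples with unequal variances.
With t* = 1.285, the margin is 1.285 × 1.2590 = 1.6178.
x̄₁ − x̄₂ = 79.4 − 68.2 = 11.2000; the interval is 11.2000 ± 1.6178 = (9.58, 12.82).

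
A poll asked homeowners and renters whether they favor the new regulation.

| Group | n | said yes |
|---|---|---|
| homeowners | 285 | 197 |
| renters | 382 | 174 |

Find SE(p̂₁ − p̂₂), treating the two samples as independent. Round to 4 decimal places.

Sample proportions: 197/285 = 0.6912, 174/382 = 0.4555.
Each SE is √(p̂(1−p̂)/n): √(0.6912·0.3088/285) = 0.02737 and √(0.4555·0.5445/382) = 0.02548.
SE(p̂₁ − p̂₂) = √(SE₁² + SE₂²) = √(0.0007491169 + 0.0006492304) = 0.03739, since the two samples are independent.

0.0374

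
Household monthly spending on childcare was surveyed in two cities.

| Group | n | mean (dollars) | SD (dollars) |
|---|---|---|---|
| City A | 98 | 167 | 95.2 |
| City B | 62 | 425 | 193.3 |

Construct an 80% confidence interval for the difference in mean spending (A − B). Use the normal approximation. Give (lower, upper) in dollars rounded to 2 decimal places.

Standard errors of each mean: 95.2/√98 = 9.6167 and 193.3/√62 = 24.5491.
SE(x̄₁ − x̄₂) = √(9.6167² + 24.5491²) = 26.3655 for independent samples with unequal variances.
With z* = 1.282, the margin is 1.282 × 26.3655 = 33.8006.
x̄₁ − x̄₂ = 167 − 425 = -258.0000; the interval is -258.0000 ± 33.8006 = (-291.80, -224.20).

(-291.80, -224.20)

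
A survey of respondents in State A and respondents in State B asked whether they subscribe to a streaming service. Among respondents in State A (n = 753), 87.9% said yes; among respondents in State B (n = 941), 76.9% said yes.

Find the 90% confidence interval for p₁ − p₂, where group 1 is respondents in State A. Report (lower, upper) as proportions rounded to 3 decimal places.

Each SE is √(p̂(1−p̂)/n): √(0.8790·0.1210/753) = 0.01188 and √(0.7690·0.2310/941) = 0.01374.
SE(p̂₁ − p̂₂) = √(SE₁² + SE₂²) = √(0.0001411344 + 0.0001887876) = 0.01816, since the two samples are independent.
At 90% confidence z* = 1.645; margin = 1.645 × 0.01816 = 0.02987.
The difference is 0.8790 − 0.7690 = 0.1100, so the interval is 0.1100 ± 0.02987 = (0.080, 0.140).

(0.080, 0.140)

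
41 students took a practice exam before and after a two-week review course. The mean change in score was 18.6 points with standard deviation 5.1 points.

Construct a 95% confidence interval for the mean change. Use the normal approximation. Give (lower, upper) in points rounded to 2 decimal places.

This is a matched-pairs design, so SE = s_d/√n = 5.1/√41 = 0.7965.
Margin = 1.960 × 0.7965 = 1.5611; the interval is 18.6 ± 1.5611 = (17.04, 20.16).

(17.04, 20.16)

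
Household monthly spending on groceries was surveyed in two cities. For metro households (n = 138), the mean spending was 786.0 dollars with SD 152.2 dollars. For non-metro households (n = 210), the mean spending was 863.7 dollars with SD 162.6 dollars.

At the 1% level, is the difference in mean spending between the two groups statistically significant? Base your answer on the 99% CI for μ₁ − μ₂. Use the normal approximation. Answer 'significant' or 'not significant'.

significant

Per-group SEs: s₁/√n₁ = 152.2/√138 = 12.9561, s₂/√n₂ = 162.6/√210 = 11.2205.
Unpooled SE of the difference: √(167.86052721 + 125.89962025) = 17.1394.
Margin of error = z* · SE = 2.576 × 17.1394 = 44.1511.
x̄₁ − x̄₂ = 786.0 − 863.7 = -77.7000.
CI: -77.7000 ± 44.1511 = (-121.8511, -33.5489).
The interval (-121.8511, -33.5489) does not contain 0, so the difference is significant.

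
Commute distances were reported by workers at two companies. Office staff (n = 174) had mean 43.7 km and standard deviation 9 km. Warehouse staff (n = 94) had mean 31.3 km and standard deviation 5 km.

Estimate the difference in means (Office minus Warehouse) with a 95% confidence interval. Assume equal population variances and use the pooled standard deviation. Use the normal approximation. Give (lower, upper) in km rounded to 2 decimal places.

(10.43, 14.37)

s_p = √[((n₁−1)s₁² + (n₂−1)s₂²)/(n₁+n₂−2)] = √[(173·9² + 93·5²)/266] = 7.8372.
SE = 7.8372·√(1/174 + 1/94) = 1.0032.
With z* = 1.960, margin = 1.960 × 1.0032 = 1.9663.
x̄₁ − x̄₂ = 43.7 − 31.3 = 12.4000; interval 12.4000 ± 1.9663 = (10.43, 14.37).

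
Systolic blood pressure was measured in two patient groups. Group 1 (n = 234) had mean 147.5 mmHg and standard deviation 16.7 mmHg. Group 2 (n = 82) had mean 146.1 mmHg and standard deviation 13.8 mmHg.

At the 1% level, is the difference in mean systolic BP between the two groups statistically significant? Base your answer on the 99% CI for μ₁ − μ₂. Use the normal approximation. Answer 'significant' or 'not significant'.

not significant

SE₁ = s₁/√n₁ = 16.7/√234 = 1.0917; SE₂ = 13.8/√82 = 1.5240.
Independent samples, unequal variances: SE_diff = √(SE₁² + SE₂²) = √(1.19180889 + 2.322576) = 1.8747.
z* = 2.576, so margin of error = 2.576 × 1.8747 = 4.8292.
Difference in means = 147.5 − 146.1 = 1.4000.
1.4000 ± 4.8292 → (-3.4292, 6.2292).
The interval (-3.4292, 6.2292) contains 0, so the difference is not significant.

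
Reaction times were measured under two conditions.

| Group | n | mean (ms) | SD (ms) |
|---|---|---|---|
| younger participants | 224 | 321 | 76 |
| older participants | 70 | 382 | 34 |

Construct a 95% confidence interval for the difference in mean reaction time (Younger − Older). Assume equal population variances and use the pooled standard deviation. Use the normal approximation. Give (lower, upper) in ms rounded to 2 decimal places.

s_p = √[((n₁−1)s₁² + (n₂−1)s₂²)/(n₁+n₂−2)] = √[(223·76² + 69·34²)/292] = 68.4419.
SE = 68.4419·√(1/224 + 1/70) = 9.3718.
With z* = 1.960, margin = 1.960 × 9.3718 = 18.3687.
x̄₁ − x̄₂ = 321 − 382 = -61.0000; interval -61.0000 ± 18.3687 = (-79.37, -42.63).

(-79.37, -42.63)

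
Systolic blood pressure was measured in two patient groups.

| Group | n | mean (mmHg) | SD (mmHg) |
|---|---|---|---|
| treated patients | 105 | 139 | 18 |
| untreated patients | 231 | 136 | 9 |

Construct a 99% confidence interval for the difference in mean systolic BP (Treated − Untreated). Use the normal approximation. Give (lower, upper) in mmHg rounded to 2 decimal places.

(-1.78, 7.78)

SE₁ = s₁/√n₁ = 18/√105 = 1.7566; SE₂ = 9/√231 = 0.5922.
Independent samples, unequal variances: SE_diff = √(SE₁² + SE₂²) = √(3.08564356 + 0.35070084) = 1.8537.
z* = 2.576, so margin of error = 2.576 × 1.8537 = 4.7751.
Difference in means = 139 − 136 = 3.0000.
3.0000 ± 4.7751 → (-1.78, 7.78).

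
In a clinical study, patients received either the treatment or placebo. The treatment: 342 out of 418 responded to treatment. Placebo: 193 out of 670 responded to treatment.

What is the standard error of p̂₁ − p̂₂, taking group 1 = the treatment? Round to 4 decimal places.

Sample proportions: 342/418 = 0.8182, 193/670 = 0.2881.
Each SE is √(p̂(1−p̂)/n): √(0.8182·0.1818/418) = 0.01886 and √(0.2881·0.7119/670) = 0.01750.
SE(p̂₁ − p̂₂) = √(SE₁² + SE₂²) = √(0.0003556996 + 0.00030625) = 0.02573, since the two samples are independent.

0.0257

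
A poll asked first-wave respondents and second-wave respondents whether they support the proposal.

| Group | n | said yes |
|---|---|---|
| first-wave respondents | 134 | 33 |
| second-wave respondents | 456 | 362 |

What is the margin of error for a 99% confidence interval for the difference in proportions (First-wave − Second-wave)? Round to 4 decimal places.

Sample proportions: 33/134 = 0.2463, 362/456 = 0.7939.
Each SE is √(p̂(1−p̂)/n): √(0.2463·0.7537/134) = 0.03722 and √(0.7939·0.2061/456) = 0.01894.
SE(p̂₁ − p̂₂) = √(SE₁² + SE₂²) = √(0.0013853284 + 0.0003587236) = 0.04176, since the two samples are independent.
At 99% confidence z* = 2.576; margin = 2.576 × 0.04176 = 0.10757.

0.1076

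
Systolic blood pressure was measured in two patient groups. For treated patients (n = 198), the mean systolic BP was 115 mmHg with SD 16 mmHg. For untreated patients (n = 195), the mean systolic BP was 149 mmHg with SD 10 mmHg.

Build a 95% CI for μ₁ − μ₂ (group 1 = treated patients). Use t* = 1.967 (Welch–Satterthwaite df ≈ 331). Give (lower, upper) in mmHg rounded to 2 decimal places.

(-36.64, -31.36)

SE₁ = s₁/√n₁ = 16/√198 = 1.1371; SE₂ = 10/√195 = 0.7161.
Independent samples, unequal variances: SE_diff = √(SE₁² + SE₂²) = √(1.29299641 + 0.51279921) = 1.3438.
t* = 1.967, so margin of error = 1.967 × 1.3438 = 2.6433.
Difference in means = 115 − 149 = -34.0000.
-34.0000 ± 2.6433 → (-36.64, -31.36).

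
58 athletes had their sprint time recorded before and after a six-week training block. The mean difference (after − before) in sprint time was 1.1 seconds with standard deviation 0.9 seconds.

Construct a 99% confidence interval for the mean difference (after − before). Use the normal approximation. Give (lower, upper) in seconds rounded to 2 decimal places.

This is a matched-pairs design, so SE = s_d/√n = 0.9/√58 = 0.1182.
Margin = 2.576 × 0.1182 = 0.3045; the interval is 1.1 ± 0.3045 = (0.80, 1.40).

(0.80, 1.40)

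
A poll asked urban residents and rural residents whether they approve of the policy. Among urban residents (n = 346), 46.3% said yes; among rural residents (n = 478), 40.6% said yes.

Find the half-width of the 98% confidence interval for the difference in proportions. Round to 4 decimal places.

The two standard errors are √(0.4630×0.5370/346) = 0.02681 and √(0.4060×0.5940/478) = 0.02246.
Because the samples are independent, SE_diff = √(0.02681² + 0.02246²) = 0.03497.
Using z* = 2.326 for 98%, ME = 2.326 × 0.03497 = 0.08134.

0.0813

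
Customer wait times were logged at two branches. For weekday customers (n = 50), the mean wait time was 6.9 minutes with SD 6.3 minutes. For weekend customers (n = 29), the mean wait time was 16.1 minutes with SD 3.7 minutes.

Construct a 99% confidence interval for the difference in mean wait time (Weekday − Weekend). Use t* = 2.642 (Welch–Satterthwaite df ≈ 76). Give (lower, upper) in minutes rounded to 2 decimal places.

(-12.17, -6.23)

Per-group SEs: s₁/√n₁ = 6.3/√50 = 0.8910, s₂/√n₂ = 3.7/√29 = 0.6871.
Unpooled SE of the difference: √(0.793881 + 0.47210641) = 1.1252.
Margin of error = t* · SE = 2.642 × 1.1252 = 2.9728.
x̄₁ − x̄₂ = 6.9 − 16.1 = -9.2000.
CI: -9.2000 ± 2.9728 = (-12.17, -6.23).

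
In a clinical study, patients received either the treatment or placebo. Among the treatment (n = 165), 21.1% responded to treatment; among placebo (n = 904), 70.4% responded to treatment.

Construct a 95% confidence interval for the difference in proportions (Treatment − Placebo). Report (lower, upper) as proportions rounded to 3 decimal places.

The two standard errors are √(0.2110×0.7890/165) = 0.03176 and √(0.7040×0.2960/904) = 0.01518.
Because the samples are independent, SE_diff = √(0.03176² + 0.01518²) = 0.03520.
Using z* = 1.960 for 95%, ME = 1.960 × 0.03520 = 0.06899.
p̂₁ − p̂₂ = -0.4930; interval -0.4930 ± 0.06899 gives (-0.562, -0.424).

(-0.562, -0.424)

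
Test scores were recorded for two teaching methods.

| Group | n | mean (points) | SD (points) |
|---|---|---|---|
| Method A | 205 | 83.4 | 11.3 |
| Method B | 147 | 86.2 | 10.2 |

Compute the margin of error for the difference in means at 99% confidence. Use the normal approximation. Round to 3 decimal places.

2.971

Standard errors of each mean: 11.3/√205 = 0.7892 and 10.2/√147 = 0.8413.
SE(x̄₁ − x̄₂) = √(0.7892² + 0.8413²) = 1.1535 for independent samples with unequal variances.
With z* = 2.576, the margin is 2.576 × 1.1535 = 2.9714.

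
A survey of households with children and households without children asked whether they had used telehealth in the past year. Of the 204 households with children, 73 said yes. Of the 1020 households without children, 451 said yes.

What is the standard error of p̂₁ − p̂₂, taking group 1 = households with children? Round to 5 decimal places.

Sample proportions: 73/204 = 0.3578, 451/1020 = 0.4422.
Each SE is √(p̂(1−p̂)/n): √(0.3578·0.6422/204) = 0.03356 and √(0.4422·0.5578/1020) = 0.01555.
SE(p̂₁ − p̂₂) = √(SE₁² + SE₂²) = √(0.0011262736 + 0.0002418025) = 0.03699, since the two samples are independent.

0.03699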